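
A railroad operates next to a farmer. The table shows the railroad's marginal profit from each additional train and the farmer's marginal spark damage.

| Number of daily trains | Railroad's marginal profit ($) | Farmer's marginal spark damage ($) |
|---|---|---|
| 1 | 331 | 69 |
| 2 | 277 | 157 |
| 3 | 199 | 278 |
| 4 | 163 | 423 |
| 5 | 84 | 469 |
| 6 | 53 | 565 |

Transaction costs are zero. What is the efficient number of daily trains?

2

Bargaining reaches the level where marginal profit last exceeds marginal spark damage.
That holds through level 2 (277 ≥ 157) but not at 3 (199 < 278).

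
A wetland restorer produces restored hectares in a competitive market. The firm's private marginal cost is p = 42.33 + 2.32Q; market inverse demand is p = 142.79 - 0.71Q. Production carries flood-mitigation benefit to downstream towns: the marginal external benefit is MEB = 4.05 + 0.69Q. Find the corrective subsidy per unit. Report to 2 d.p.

Social marginal cost = private MC − MEB = 38.28 + 1.63Q.
Set SMC = demand: 38.28 + 1.63Q = 142.79 - 0.71Q → Q* = 44.6624.
The Pigouvian subsidy equals MEB at Q*: 4.05 + 0.69×44.6624 = 34.8671.

subsidy = 34.87 per unit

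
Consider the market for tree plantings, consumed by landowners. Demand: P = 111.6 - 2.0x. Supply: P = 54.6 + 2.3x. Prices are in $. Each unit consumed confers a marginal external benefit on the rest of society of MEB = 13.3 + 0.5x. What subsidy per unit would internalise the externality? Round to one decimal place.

Social marginal benefit = demand + MEB = 124.9 - 1.5x.
Set SMB = MC: 124.9 - 1.5x = 54.6 + 2.3x → x* = 18.5000.
The Pigouvian subsidy equals MEB at x*: 13.3 + 0.5×18.5000 = 22.5500.

subsidy = $22.6 per unit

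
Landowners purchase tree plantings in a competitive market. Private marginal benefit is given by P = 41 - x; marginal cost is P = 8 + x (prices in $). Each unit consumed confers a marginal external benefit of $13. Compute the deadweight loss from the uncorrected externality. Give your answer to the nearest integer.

Market equilibrium (private): 8 + x = 41 - x → x_m = 16.5000.
Social marginal benefit = demand + MEB = 54 - x.
Set SMB = MC: 54 - x = 8 + x → x* = 23.0000.
The welfare-loss triangle has base |x_m − x*| and height MEB(x_m) (the vertical gap between SMB and MC is zero at x* and MEB at x_m).
DWL = ½ × 6.5000 × 13.0000 = 42.2500.

DWL = $42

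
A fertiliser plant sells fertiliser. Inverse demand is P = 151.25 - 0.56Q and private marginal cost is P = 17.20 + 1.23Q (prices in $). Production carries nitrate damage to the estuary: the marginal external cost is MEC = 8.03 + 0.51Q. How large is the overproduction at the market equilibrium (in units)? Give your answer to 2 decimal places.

20.10 units

Market equilibrium (private): 17.20 + 1.23Q = 151.25 - 0.56Q → Q_m = 74.8883.
Social marginal cost = private MC + MEC = 25.23 + 1.74Q.
Set SMC = demand: 25.23 + 1.74Q = 151.25 - 0.56Q → Q* = 54.7913.
Gap = |74.8883 − 54.7913| = 20.0970.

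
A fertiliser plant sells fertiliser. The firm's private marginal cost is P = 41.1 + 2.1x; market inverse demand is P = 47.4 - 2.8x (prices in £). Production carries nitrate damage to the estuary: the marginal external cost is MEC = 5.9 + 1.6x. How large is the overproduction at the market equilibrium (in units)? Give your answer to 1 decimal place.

1.2 units

Market equilibrium (private): 41.1 + 2.1x = 47.4 - 2.8x → x_m = 1.2857.
Social marginal cost = private MC + MEC = 47.0 + 3.7x.
Set SMC = demand: 47.0 + 3.7x = 47.4 - 2.8x → x* = 0.0615.
Gap = |1.2857 − 0.0615| = 1.2242.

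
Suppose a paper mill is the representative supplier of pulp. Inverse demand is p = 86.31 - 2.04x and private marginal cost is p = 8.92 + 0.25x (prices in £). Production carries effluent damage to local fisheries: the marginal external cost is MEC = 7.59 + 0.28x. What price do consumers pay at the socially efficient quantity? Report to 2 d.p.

P = £30.90

Social marginal cost = private MC + MEC = 16.51 + 0.53x.
Set SMC = demand: 16.51 + 0.53x = 86.31 - 2.04x → x* = 27.1595.
Consumer price on the demand curve at x*: 86.31 − 2.04×27.1595 = 30.9046.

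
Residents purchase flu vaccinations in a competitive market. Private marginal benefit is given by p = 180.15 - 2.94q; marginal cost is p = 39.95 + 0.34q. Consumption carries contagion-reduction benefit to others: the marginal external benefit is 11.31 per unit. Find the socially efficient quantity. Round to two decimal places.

q* = 46.19

Social marginal benefit = demand + MEB = 191.46 - 2.94q.
Set SMB = MC: 191.46 - 2.94q = 39.95 + 0.34q → q* = 46.1921.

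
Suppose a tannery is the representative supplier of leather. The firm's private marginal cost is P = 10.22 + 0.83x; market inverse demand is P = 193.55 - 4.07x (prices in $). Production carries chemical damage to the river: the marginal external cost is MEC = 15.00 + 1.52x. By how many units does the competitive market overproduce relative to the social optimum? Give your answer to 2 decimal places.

11.19 units

Market equilibrium (private): 10.22 + 0.83x = 193.55 - 4.07x → x_m = 37.4143.
Social marginal cost = private MC + MEC = 25.22 + 2.35x.
Set SMC = demand: 25.22 + 2.35x = 193.55 - 4.07x → x* = 26.2196.
Gap = |37.4143 − 26.2196| = 11.1947.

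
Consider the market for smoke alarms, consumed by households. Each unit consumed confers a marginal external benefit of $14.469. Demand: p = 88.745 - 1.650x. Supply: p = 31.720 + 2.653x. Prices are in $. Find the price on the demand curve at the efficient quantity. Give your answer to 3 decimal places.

Social marginal benefit = demand + MEB = 103.214 - 1.650x.
Set SMB = MC: 103.214 - 1.650x = 31.720 + 2.653x → x* = 16.6149.
Consumer price on the demand curve at x*: 88.745 − 1.650×16.6149 = 61.3304.

P = $61.330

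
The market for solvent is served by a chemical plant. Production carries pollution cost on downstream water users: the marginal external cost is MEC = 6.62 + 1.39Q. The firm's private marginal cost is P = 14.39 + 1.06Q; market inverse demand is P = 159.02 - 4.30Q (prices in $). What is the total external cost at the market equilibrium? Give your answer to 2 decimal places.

Market equilibrium (private): 14.39 + 1.06Q = 159.02 - 4.30Q → Q_m = 26.9832.
Total external cost = ∫₀^{Q_m} (6.62 + 1.39Q) dQ = 6.62×26.9832 + ½×1.39×26.9832² = 684.6535.

$684.65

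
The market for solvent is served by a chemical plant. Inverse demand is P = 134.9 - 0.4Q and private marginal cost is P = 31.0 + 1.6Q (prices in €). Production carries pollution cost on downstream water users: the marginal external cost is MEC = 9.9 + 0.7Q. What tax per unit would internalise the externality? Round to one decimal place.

Social marginal cost = private MC + MEC = 40.9 + 2.3Q.
Set SMC = demand: 40.9 + 2.3Q = 134.9 - 0.4Q → Q* = 34.8148.
The Pigouvian tax equals MEC at Q*: 9.9 + 0.7×34.8148 = 34.2704.

tax = €34.3 per unit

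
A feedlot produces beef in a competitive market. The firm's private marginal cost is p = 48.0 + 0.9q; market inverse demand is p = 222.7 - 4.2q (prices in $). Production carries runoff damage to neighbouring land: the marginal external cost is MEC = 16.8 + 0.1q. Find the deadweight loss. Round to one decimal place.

DWL = $39.3

Market equilibrium (private): 48.0 + 0.9q = 222.7 - 4.2q → q_m = 34.2549.
Social marginal cost = private MC + MEC = 64.8 + q.
Set SMC = demand: 64.8 + q = 222.7 - 4.2q → q* = 30.3654.
The loss is the area between SMC and demand from q* to q_m; with linear curves that's a triangle of height MEC(q_m).
DWL = ½ × 3.8895 × 20.2255 = 39.3335.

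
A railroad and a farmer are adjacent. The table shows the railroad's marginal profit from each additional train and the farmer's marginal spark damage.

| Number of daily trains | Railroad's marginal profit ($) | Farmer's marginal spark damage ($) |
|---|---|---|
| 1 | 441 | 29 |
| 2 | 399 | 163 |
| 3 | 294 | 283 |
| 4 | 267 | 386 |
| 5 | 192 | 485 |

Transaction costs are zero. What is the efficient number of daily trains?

3

Bargaining reaches the level where marginal profit last exceeds marginal spark damage.
That holds through level 3 (294 ≥ 283) but not at 4 (267 < 386).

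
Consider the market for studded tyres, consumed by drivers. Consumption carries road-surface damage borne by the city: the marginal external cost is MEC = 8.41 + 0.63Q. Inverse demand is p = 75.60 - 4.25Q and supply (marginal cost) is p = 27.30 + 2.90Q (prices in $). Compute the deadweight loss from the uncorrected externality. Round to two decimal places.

Market equilibrium (private): 27.30 + 2.90Q = 75.60 - 4.25Q → Q_m = 6.7552.
Social marginal benefit = demand − MEC = 67.19 - 4.88Q.
Set SMB = MC: 67.19 - 4.88Q = 27.30 + 2.90Q → Q* = 5.1272.
Between Q* and Q_m the wedge MC − SMB runs linearly from 0 to MEC(Q_m), so the loss is a triangle.
DWL = ½ × 1.6280 × 12.6658 = 10.3100.

DWL = $10.31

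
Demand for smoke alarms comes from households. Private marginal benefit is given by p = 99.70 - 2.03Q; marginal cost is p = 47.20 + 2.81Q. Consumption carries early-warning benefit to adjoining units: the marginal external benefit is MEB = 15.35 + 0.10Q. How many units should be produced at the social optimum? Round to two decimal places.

Q* = 14.31

Social marginal benefit = demand + MEB = 115.05 - 1.93Q.
Set SMB = MC: 115.05 - 1.93Q = 47.20 + 2.81Q → Q* = 14.3143.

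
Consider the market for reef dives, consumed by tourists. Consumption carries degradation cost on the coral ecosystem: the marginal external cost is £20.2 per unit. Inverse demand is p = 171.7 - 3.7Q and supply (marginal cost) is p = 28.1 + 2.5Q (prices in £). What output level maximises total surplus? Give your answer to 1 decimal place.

Social marginal benefit = demand − MEC = 151.5 - 3.7Q.
Set SMB = MC: 151.5 - 3.7Q = 28.1 + 2.5Q → Q* = 19.9032.

Q* = 19.9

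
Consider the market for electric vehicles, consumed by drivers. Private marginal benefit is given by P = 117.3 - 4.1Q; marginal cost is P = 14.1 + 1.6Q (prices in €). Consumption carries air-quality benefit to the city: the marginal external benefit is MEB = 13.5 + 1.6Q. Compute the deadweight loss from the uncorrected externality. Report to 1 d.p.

Market equilibrium (private): 14.1 + 1.6Q = 117.3 - 4.1Q → Q_m = 18.1053.
Social marginal benefit = demand + MEB = 130.8 - 2.5Q.
Set SMB = MC: 130.8 - 2.5Q = 14.1 + 1.6Q → Q* = 28.4634.
The loss is the area between SMB and MC from Q* to Q_m; with linear curves that's a triangle of height MEB(Q_m).
DWL = ½ × 10.3581 × 42.4684 = 219.9460.

DWL = €219.9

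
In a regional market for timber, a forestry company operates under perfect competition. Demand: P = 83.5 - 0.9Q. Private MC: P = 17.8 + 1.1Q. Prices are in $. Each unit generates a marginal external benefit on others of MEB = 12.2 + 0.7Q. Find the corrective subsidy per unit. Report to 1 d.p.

Social marginal cost = private MC − MEB = 5.6 + 0.4Q.
Set SMC = demand: 5.6 + 0.4Q = 83.5 - 0.9Q → Q* = 59.9231.
The Pigouvian subsidy equals MEB at Q*: 12.2 + 0.7×59.9231 = 54.1462.

subsidy = $54.1 per unit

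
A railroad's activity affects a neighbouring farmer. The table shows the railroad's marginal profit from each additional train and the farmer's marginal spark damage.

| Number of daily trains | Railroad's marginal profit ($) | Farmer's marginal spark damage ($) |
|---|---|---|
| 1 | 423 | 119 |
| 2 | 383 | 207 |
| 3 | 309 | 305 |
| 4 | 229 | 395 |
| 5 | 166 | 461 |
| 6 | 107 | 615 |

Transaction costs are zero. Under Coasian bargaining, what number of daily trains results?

3

Bargaining reaches the level where marginal profit last exceeds marginal spark damage.
That holds through level 3 (309 ≥ 305) but not at 4 (229 < 395).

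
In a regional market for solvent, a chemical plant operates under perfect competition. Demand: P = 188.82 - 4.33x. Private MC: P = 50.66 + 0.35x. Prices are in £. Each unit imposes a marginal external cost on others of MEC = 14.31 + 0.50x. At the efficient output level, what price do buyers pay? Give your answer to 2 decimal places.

P = £85.29

Social marginal cost = private MC + MEC = 64.97 + 0.85x.
Set SMC = demand: 64.97 + 0.85x = 188.82 - 4.33x → x* = 23.9093.
Consumer price on the demand curve at x*: 188.82 − 4.33×23.9093 = 85.2927.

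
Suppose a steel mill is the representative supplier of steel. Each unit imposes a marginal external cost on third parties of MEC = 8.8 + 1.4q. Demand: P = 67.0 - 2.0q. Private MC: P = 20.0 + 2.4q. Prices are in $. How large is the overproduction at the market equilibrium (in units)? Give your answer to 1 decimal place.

4.1 units

Market equilibrium (private): 20.0 + 2.4q = 67.0 - 2.0q → q_m = 10.6818.
Social marginal cost = private MC + MEC = 28.8 + 3.8q.
Set SMC = demand: 28.8 + 3.8q = 67.0 - 2.0q → q* = 6.5862.
Gap = |10.6818 − 6.5862| = 4.0956.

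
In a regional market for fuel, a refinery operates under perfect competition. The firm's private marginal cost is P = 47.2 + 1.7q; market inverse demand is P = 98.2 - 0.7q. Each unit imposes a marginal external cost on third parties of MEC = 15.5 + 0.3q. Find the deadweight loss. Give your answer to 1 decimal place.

Market equilibrium (private): 47.2 + 1.7q = 98.2 - 0.7q → q_m = 21.2500.
Social marginal cost = private MC + MEC = 62.7 + 2.0q.
Set SMC = demand: 62.7 + 2.0q = 98.2 - 0.7q → q* = 13.1481.
Between q* and q_m the wedge SMC − demand runs linearly from 0 to MEC(q_m), so the loss is a triangle.
DWL = ½ × 8.1019 × 21.8750 = 88.6145.

DWL = 88.6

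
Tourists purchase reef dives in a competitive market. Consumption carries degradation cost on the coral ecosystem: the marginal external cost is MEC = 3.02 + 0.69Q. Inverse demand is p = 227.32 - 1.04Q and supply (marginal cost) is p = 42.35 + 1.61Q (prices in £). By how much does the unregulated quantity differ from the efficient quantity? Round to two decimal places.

Market equilibrium (private): 42.35 + 1.61Q = 227.32 - 1.04Q → Q_m = 69.8000.
Social marginal benefit = demand − MEC = 224.30 - 1.73Q.
Set SMB = MC: 224.30 - 1.73Q = 42.35 + 1.61Q → Q* = 54.4760.
Gap = |69.8000 − 54.4760| = 15.3240.

15.32 units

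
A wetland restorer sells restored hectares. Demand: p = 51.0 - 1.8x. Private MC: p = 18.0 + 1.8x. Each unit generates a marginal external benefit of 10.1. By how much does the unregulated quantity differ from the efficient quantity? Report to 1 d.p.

2.8 units

Market equilibrium (private): 18.0 + 1.8x = 51.0 - 1.8x → x_m = 9.1667.
Social marginal cost = private MC − MEB = 7.9 + 1.8x.
Set SMC = demand: 7.9 + 1.8x = 51.0 - 1.8x → x* = 11.9722.
Gap = |9.1667 − 11.9722| = 2.8055.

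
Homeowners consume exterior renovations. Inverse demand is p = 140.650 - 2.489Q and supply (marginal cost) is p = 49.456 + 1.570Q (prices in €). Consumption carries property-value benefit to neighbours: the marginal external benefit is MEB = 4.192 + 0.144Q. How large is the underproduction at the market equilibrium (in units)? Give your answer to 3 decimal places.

Market equilibrium (private): 49.456 + 1.570Q = 140.650 - 2.489Q → Q_m = 22.4671.
Social marginal benefit = demand + MEB = 144.842 - 2.345Q.
Set SMB = MC: 144.842 - 2.345Q = 49.456 + 1.570Q → Q* = 24.3642.
Gap = |22.4671 − 24.3642| = 1.8971.

1.897 units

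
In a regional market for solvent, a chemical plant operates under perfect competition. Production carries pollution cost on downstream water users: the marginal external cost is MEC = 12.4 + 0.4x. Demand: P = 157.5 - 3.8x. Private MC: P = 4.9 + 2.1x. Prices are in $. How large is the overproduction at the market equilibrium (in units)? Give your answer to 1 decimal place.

Market equilibrium (private): 4.9 + 2.1x = 157.5 - 3.8x → x_m = 25.8644.
Social marginal cost = private MC + MEC = 17.3 + 2.5x.
Set SMC = demand: 17.3 + 2.5x = 157.5 - 3.8x → x* = 22.2540.
Gap = |25.8644 − 22.2540| = 3.6104.

3.6 units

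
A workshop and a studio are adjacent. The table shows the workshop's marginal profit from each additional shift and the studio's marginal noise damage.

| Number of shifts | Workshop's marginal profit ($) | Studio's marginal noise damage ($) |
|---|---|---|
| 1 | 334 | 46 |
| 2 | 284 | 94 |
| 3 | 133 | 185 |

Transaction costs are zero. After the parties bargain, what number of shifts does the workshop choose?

2

Bargaining reaches the level where marginal profit last exceeds marginal noise damage.
That holds through level 2 (284 ≥ 94) but not at 3 (133 < 185).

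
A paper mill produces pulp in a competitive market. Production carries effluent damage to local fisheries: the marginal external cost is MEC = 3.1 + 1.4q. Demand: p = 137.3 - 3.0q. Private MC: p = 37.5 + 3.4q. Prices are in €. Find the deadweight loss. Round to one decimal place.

DWL = €39.8

Market equilibrium (private): 37.5 + 3.4q = 137.3 - 3.0q → q_m = 15.5938.
Social marginal cost = private MC + MEC = 40.6 + 4.8q.
Set SMC = demand: 40.6 + 4.8q = 137.3 - 3.0q → q* = 12.3974.
Between q* and q_m the wedge SMC − demand runs linearly from 0 to MEC(q_m), so the loss is a triangle.
DWL = ½ × 3.1964 × 24.9313 = 39.8452.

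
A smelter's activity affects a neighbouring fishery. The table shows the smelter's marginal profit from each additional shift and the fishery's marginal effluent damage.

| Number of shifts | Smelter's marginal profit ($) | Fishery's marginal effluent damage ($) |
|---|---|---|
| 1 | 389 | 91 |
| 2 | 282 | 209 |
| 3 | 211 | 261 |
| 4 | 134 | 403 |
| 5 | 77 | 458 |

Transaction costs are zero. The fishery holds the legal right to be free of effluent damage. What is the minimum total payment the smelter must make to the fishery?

$300

Efficient level: marginal profit ≥ marginal effluent damage through level 2, so k* = 2.
With the fishery holding the right, the smelter must at least compensate total damage at k*: 91 + 209 = 300.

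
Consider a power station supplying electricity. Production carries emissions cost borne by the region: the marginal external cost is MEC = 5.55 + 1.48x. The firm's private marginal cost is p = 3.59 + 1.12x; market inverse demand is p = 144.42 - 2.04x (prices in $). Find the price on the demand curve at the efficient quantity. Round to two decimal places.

Social marginal cost = private MC + MEC = 9.14 + 2.60x.
Set SMC = demand: 9.14 + 2.60x = 144.42 - 2.04x → x* = 29.1552.
Consumer price on the demand curve at x*: 144.42 − 2.04×29.1552 = 84.9434.

P = $84.94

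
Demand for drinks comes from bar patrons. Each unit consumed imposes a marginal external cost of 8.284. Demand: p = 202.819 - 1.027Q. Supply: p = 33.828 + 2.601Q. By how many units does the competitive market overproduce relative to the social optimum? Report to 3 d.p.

2.283 units

Market equilibrium (private): 33.828 + 2.601Q = 202.819 - 1.027Q → Q_m = 46.5797.
Social marginal benefit = demand − MEC = 194.535 - 1.027Q.
Set SMB = MC: 194.535 - 1.027Q = 33.828 + 2.601Q → Q* = 44.2963.
Gap = |46.5797 − 44.2963| = 2.2834.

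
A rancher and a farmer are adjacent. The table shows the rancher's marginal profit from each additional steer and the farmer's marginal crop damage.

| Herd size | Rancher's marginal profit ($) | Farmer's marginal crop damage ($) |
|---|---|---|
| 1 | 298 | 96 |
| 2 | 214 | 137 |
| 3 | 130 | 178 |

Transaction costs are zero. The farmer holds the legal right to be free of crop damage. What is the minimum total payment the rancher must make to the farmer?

Efficient level: marginal profit ≥ marginal crop damage through level 2, so k* = 2.
With the farmer holding the right, the rancher must at least compensate total damage at k*: 96 + 137 = 233.

$233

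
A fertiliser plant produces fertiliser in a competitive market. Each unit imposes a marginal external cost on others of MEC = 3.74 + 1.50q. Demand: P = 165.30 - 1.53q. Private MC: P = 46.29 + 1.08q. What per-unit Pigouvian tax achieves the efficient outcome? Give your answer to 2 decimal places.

Social marginal cost = private MC + MEC = 50.03 + 2.58q.
Set SMC = demand: 50.03 + 2.58q = 165.30 - 1.53q → q* = 28.0462.
The Pigouvian tax equals MEC at q*: 3.74 + 1.50×28.0462 = 45.8093.

tax = 45.81 per unit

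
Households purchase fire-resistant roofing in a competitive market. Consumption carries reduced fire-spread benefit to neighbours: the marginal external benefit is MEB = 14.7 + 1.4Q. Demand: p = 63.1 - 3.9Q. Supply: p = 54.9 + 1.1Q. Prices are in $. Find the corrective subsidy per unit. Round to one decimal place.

subsidy = $23.6 per unit

Social marginal benefit = demand + MEB = 77.8 - 2.5Q.
Set SMB = MC: 77.8 - 2.5Q = 54.9 + 1.1Q → Q* = 6.3611.
The Pigouvian subsidy equals MEB at Q*: 14.7 + 1.4×6.3611 = 23.6055.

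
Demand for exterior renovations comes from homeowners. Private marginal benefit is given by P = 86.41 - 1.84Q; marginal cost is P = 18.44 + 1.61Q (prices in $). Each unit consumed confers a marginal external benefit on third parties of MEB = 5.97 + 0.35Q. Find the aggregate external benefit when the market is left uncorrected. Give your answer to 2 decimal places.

Market equilibrium (private): 18.44 + 1.61Q = 86.41 - 1.84Q → Q_m = 19.7014.
Total external benefit = ∫₀^{Q_m} (5.97 + 0.35Q) dQ = 5.97×19.7014 + ½×0.35×19.7014² = 185.5428.

$185.54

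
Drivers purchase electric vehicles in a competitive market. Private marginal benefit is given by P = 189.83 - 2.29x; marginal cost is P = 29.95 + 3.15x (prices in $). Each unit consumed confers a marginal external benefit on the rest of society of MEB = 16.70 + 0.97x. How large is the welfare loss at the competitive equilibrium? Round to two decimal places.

Market equilibrium (private): 29.95 + 3.15x = 189.83 - 2.29x → x_m = 29.3897.
Social marginal benefit = demand + MEB = 206.53 - 1.32x.
Set SMB = MC: 206.53 - 1.32x = 29.95 + 3.15x → x* = 39.5034.
The loss is the area between SMB and MC from x* to x_m; with linear curves that's a triangle of height MEB(x_m).
DWL = ½ × 10.1137 × 45.2080 = 228.6101.

DWL = $228.61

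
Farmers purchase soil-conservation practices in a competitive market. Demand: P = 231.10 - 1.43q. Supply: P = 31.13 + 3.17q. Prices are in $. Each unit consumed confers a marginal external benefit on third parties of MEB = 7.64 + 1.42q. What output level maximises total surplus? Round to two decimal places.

Social marginal benefit = demand + MEB = 238.74 - 0.01q.
Set SMB = MC: 238.74 - 0.01q = 31.13 + 3.17q → q* = 65.2862.

q* = 65.29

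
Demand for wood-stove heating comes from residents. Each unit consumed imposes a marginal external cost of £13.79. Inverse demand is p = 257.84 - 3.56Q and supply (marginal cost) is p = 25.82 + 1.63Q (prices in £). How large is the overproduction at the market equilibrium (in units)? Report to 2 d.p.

Market equilibrium (private): 25.82 + 1.63Q = 257.84 - 3.56Q → Q_m = 44.7052.
Social marginal benefit = demand − MEC = 244.05 - 3.56Q.
Set SMB = MC: 244.05 - 3.56Q = 25.82 + 1.63Q → Q* = 42.0482.
Gap = |44.7052 − 42.0482| = 2.6570.

2.66 units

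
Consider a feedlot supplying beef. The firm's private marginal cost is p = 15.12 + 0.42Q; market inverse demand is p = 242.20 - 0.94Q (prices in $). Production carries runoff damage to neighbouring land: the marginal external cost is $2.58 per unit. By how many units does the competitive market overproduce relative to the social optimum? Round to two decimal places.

1.90 units

Market equilibrium (private): 15.12 + 0.42Q = 242.20 - 0.94Q → Q_m = 166.9706.
Social marginal cost = private MC + MEC = 17.70 + 0.42Q.
Set SMC = demand: 17.70 + 0.42Q = 242.20 - 0.94Q → Q* = 165.0735.
Gap = |166.9706 − 165.0735| = 1.8971.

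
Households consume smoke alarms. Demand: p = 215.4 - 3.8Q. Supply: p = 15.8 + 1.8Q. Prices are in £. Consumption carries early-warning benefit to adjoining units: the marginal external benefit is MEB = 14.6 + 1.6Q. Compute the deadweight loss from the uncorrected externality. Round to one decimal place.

Market equilibrium (private): 15.8 + 1.8Q = 215.4 - 3.8Q → Q_m = 35.6429.
Social marginal benefit = demand + MEB = 230.0 - 2.2Q.
Set SMB = MC: 230.0 - 2.2Q = 15.8 + 1.8Q → Q* = 53.5500.
The loss is the area between SMB and MC from Q* to Q_m; with linear curves that's a triangle of height MEB(Q_m).
DWL = ½ × 17.9071 × 71.6286 = 641.3303.

DWL = £641.3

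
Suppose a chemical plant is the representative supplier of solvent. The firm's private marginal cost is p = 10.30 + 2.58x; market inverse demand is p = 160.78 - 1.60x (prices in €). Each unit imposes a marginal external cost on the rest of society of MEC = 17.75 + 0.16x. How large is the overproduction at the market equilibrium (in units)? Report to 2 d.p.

Market equilibrium (private): 10.30 + 2.58x = 160.78 - 1.60x → x_m = 36.0000.
Social marginal cost = private MC + MEC = 28.05 + 2.74x.
Set SMC = demand: 28.05 + 2.74x = 160.78 - 1.60x → x* = 30.5829.
Gap = |36.0000 − 30.5829| = 5.4171.

5.42 units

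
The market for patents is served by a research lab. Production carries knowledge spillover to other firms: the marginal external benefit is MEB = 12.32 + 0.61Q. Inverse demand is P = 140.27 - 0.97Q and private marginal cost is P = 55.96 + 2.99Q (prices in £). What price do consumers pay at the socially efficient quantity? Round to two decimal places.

P = £112.29

Social marginal cost = private MC − MEB = 43.64 + 2.38Q.
Set SMC = demand: 43.64 + 2.38Q = 140.27 - 0.97Q → Q* = 28.8448.
Consumer price on the demand curve at Q*: 140.27 − 0.97×28.8448 = 112.2905.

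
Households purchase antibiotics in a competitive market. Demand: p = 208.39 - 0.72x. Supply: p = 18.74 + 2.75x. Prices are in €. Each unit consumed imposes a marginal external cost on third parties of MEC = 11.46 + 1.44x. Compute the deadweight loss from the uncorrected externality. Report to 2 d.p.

Market equilibrium (private): 18.74 + 2.75x = 208.39 - 0.72x → x_m = 54.6542.
Social marginal benefit = demand − MEC = 196.93 - 2.16x.
Set SMB = MC: 196.93 - 2.16x = 18.74 + 2.75x → x* = 36.2912.
The loss is the area between SMB and MC from x* to x_m; with linear curves that's a triangle of height MEC(x_m).
DWL = ½ × 18.3630 × 90.1620 = 827.8224.

DWL = €827.82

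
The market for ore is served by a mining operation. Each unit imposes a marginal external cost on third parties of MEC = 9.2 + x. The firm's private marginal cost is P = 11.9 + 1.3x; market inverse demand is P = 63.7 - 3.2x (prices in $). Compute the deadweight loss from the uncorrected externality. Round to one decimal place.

Market equilibrium (private): 11.9 + 1.3x = 63.7 - 3.2x → x_m = 11.5111.
Social marginal cost = private MC + MEC = 21.1 + 2.3x.
Set SMC = demand: 21.1 + 2.3x = 63.7 - 3.2x → x* = 7.7455.
The loss is the area between SMC and demand from x* to x_m; with linear curves that's a triangle of height MEC(x_m).
DWL = ½ × 3.7656 × 20.7111 = 38.9949.

DWL = $39.0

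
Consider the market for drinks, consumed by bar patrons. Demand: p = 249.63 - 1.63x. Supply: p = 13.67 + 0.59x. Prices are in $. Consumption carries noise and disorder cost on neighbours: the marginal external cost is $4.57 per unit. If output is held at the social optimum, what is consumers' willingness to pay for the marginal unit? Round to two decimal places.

P = $79.74

Social marginal benefit = demand − MEC = 245.06 - 1.63x.
Set SMB = MC: 245.06 - 1.63x = 13.67 + 0.59x → x* = 104.2297.
Consumer price on the demand curve at x*: 249.63 − 1.63×104.2297 = 79.7356.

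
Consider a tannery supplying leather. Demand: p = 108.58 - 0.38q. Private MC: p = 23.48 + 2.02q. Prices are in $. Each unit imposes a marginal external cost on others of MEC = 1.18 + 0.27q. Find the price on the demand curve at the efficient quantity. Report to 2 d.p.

P = $96.64

Social marginal cost = private MC + MEC = 24.66 + 2.29q.
Set SMC = demand: 24.66 + 2.29q = 108.58 - 0.38q → q* = 31.4307.
Consumer price on the demand curve at q*: 108.58 − 0.38×31.4307 = 96.6363.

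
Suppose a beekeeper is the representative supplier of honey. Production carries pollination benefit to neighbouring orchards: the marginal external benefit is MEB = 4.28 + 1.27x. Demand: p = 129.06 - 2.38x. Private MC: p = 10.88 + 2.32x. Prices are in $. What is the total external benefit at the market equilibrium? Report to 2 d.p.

$509.10

Market equilibrium (private): 10.88 + 2.32x = 129.06 - 2.38x → x_m = 25.1447.
Total external benefit = ∫₀^{x_m} (4.28 + 1.27x) dx = 4.28×25.1447 + ½×1.27×25.1447² = 509.1018.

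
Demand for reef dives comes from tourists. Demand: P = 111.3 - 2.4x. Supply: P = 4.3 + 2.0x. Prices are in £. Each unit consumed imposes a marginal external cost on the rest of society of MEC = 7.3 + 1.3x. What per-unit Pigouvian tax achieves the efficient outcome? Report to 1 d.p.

Social marginal benefit = demand − MEC = 104.0 - 3.7x.
Set SMB = MC: 104.0 - 3.7x = 4.3 + 2.0x → x* = 17.4912.
The Pigouvian tax equals MEC at x*: 7.3 + 1.3×17.4912 = 30.0386.

tax = £30.0 per unit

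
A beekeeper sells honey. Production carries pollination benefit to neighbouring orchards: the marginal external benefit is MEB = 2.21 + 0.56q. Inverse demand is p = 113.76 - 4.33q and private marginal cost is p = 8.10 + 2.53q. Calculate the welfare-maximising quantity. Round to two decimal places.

Social marginal cost = private MC − MEB = 5.89 + 1.97q.
Set SMC = demand: 5.89 + 1.97q = 113.76 - 4.33q → q* = 17.1222.

q* = 17.12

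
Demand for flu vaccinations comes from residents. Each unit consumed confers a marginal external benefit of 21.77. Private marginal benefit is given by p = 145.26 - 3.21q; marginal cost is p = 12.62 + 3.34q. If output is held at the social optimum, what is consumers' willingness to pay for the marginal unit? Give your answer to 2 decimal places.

Social marginal benefit = demand + MEB = 167.03 - 3.21q.
Set SMB = MC: 167.03 - 3.21q = 12.62 + 3.34q → q* = 23.5740.
Consumer price on the demand curve at q*: 145.26 − 3.21×23.5740 = 69.5875.

P = 69.59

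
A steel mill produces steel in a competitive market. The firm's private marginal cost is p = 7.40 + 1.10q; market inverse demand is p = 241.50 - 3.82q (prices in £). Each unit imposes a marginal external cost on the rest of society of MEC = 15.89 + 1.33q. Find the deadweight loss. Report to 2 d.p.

DWL = £501.47

Market equilibrium (private): 7.40 + 1.10q = 241.50 - 3.82q → q_m = 47.5813.
Social marginal cost = private MC + MEC = 23.29 + 2.43q.
Set SMC = demand: 23.29 + 2.43q = 241.50 - 3.82q → q* = 34.9136.
The loss is the area between SMC and demand from q* to q_m; with linear curves that's a triangle of height MEC(q_m).
DWL = ½ × 12.6677 × 79.1731 = 501.4705.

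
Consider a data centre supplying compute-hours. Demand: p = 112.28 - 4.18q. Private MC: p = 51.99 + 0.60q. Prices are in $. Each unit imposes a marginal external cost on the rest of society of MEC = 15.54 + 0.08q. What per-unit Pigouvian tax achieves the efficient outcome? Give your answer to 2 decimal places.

Social marginal cost = private MC + MEC = 67.53 + 0.68q.
Set SMC = demand: 67.53 + 0.68q = 112.28 - 4.18q → q* = 9.2078.
The Pigouvian tax equals MEC at q*: 15.54 + 0.08×9.2078 = 16.2766.

tax = $16.28 per unit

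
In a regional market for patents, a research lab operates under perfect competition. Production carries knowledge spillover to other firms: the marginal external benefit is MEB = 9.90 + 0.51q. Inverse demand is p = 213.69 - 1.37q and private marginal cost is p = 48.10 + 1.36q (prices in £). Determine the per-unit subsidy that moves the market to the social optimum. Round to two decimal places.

subsidy = £50.22 per unit

Social marginal cost = private MC − MEB = 38.20 + 0.85q.
Set SMC = demand: 38.20 + 0.85q = 213.69 - 1.37q → q* = 79.0495.
The Pigouvian subsidy equals MEB at q*: 9.90 + 0.51×79.0495 = 50.2152.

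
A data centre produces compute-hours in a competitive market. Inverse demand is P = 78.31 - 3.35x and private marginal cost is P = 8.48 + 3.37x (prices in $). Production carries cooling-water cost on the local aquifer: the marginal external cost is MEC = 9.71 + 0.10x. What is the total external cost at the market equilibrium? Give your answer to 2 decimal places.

Market equilibrium (private): 8.48 + 3.37x = 78.31 - 3.35x → x_m = 10.3914.
Total external cost = ∫₀^{x_m} (9.71 + 0.10x) dx = 9.71×10.3914 + ½×0.10×10.3914² = 106.2996.

$106.30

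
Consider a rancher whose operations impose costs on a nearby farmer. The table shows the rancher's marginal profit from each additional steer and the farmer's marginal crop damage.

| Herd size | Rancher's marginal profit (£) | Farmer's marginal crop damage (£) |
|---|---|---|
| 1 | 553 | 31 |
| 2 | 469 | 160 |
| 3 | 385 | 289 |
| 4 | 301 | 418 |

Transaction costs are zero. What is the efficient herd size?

Bargaining reaches the level where marginal profit last exceeds marginal crop damage.
That holds through level 3 (385 ≥ 289) but not at 4 (301 < 418).

3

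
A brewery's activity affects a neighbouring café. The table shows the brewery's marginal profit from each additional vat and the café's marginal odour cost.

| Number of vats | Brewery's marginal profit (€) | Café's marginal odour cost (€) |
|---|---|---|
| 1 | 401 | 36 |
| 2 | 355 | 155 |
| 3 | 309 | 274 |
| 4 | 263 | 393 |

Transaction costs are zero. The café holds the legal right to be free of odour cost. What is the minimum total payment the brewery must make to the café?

Efficient level: marginal profit ≥ marginal odour cost through level 3, so k* = 3.
With the café holding the right, the brewery must at least compensate total damage at k*: 36 + 155 + 274 = 465.

€465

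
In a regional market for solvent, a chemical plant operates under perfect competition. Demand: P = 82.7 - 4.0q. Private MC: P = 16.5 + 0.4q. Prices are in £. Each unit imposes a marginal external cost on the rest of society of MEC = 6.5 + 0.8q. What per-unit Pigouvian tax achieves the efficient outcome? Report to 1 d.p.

tax = £15.7 per unit

Social marginal cost = private MC + MEC = 23.0 + 1.2q.
Set SMC = demand: 23.0 + 1.2q = 82.7 - 4.0q → q* = 11.4808.
The Pigouvian tax equals MEC at q*: 6.5 + 0.8×11.4808 = 15.6846.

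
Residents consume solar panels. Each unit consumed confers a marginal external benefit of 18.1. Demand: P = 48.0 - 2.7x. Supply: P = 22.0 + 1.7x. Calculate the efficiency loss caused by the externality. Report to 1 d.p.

Market equilibrium (private): 22.0 + 1.7x = 48.0 - 2.7x → x_m = 5.9091.
Social marginal benefit = demand + MEB = 66.1 - 2.7x.
Set SMB = MC: 66.1 - 2.7x = 22.0 + 1.7x → x* = 10.0227.
The welfare-loss triangle has base |x_m − x*| and height MEB(x_m) (the vertical gap between SMB and MC is zero at x* and MEB at x_m).
DWL = ½ × 4.1136 × 18.1000 = 37.2281.

DWL = 37.2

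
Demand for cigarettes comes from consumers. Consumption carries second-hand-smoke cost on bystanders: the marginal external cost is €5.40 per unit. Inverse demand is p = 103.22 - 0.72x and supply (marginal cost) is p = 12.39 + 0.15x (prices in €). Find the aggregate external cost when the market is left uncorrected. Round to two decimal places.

€563.77

Market equilibrium (private): 12.39 + 0.15x = 103.22 - 0.72x → x_m = 104.4023.
Total external cost = MEC × x_m = 5.40 × 104.4023 = 563.7724.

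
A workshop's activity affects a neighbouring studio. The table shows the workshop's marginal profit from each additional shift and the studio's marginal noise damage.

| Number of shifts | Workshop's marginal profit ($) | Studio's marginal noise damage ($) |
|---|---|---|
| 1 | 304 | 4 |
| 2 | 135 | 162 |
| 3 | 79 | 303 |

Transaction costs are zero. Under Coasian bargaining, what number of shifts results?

1

Bargaining reaches the level where marginal profit last exceeds marginal noise damage.
That holds through level 1 (304 ≥ 4) but not at 2 (135 < 162).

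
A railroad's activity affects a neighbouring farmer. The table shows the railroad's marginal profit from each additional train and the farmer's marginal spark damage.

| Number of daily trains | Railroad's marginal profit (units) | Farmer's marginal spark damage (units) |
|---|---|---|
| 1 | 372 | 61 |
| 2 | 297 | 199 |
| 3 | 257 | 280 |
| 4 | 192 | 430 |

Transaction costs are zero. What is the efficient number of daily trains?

Bargaining reaches the level where marginal profit last exceeds marginal spark damage.
That holds through level 2 (297 ≥ 199) but not at 3 (257 < 280).

2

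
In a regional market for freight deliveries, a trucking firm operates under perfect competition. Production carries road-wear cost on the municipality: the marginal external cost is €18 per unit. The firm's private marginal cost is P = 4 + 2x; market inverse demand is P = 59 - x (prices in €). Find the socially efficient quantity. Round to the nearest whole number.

x* = 12

Social marginal cost = private MC + MEC = 22 + 2x.
Set SMC = demand: 22 + 2x = 59 - x → x* = 12.3333.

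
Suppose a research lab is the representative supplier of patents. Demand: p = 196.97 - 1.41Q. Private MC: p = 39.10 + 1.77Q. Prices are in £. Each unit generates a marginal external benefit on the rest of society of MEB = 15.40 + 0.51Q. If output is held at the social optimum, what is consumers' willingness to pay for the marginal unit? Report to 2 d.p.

Social marginal cost = private MC − MEB = 23.70 + 1.26Q.
Set SMC = demand: 23.70 + 1.26Q = 196.97 - 1.41Q → Q* = 64.8951.
Consumer price on the demand curve at Q*: 196.97 − 1.41×64.8951 = 105.4679.

P = £105.47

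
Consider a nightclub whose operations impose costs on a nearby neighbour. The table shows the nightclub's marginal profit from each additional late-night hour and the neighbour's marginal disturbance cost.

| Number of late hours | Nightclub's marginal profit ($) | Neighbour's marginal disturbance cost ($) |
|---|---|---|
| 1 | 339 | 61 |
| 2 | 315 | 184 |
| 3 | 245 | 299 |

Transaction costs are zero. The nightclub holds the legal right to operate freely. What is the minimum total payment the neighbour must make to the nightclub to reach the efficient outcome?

Left alone the nightclub would choose level 3 (marginal profit stays positive).
Efficient level: k* = 2 (marginal profit ≥ marginal disturbance cost through 2).
The neighbour must at least cover the nightclub's forgone profit from cutting 3→2: 245 = 245.

$245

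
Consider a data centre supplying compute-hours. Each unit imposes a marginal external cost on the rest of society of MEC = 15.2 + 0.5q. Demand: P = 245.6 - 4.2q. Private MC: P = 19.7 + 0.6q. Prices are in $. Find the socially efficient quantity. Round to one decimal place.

Social marginal cost = private MC + MEC = 34.9 + 1.1q.
Set SMC = demand: 34.9 + 1.1q = 245.6 - 4.2q → q* = 39.7547.

q* = 39.8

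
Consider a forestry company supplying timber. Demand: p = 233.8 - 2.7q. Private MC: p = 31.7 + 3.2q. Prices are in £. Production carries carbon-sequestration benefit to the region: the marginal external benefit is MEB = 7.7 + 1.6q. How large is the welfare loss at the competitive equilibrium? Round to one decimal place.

Market equilibrium (private): 31.7 + 3.2q = 233.8 - 2.7q → q_m = 34.2542.
Social marginal cost = private MC − MEB = 24.0 + 1.6q.
Set SMC = demand: 24.0 + 1.6q = 233.8 - 2.7q → q* = 48.7907.
The welfare-loss triangle has base |q_m − q*| and height MEB(q_m) (the vertical gap between SMC and demand is zero at q* and MEB at q_m).
DWL = ½ × 14.5365 × 62.5068 = 454.3150.

DWL = £454.3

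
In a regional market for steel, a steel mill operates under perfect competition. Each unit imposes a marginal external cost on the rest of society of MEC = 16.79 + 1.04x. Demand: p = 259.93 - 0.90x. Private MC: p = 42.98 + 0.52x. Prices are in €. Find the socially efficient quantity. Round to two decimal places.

Social marginal cost = private MC + MEC = 59.77 + 1.56x.
Set SMC = demand: 59.77 + 1.56x = 259.93 - 0.90x → x* = 81.3659.

x* = 81.37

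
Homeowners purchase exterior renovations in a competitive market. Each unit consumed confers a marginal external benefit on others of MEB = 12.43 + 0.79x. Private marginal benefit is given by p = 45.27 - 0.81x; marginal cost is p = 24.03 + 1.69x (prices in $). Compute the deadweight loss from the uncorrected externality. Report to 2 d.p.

DWL = $107.14

Market equilibrium (private): 24.03 + 1.69x = 45.27 - 0.81x → x_m = 8.4960.
Social marginal benefit = demand + MEB = 57.70 - 0.02x.
Set SMB = MC: 57.70 - 0.02x = 24.03 + 1.69x → x* = 19.6901.
Between x* and x_m the wedge SMB − MC runs linearly from 0 to MEB(x_m), so the loss is a triangle.
DWL = ½ × 11.1941 × 19.1418 = 107.1376.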